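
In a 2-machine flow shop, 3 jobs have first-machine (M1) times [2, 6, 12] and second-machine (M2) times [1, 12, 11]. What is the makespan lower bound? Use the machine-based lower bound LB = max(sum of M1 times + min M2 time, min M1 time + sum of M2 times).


LB1 = sum(M1 times) + min(M2 times) = 20 + 1 = 21
LB2 = min(M1 times) + sum(M2 times) = 2 + 24 = 26
Lower bound = max(LB1, LB2) = max(21, 26) = 26

26


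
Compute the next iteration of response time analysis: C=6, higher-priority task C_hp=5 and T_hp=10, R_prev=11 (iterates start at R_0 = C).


R_next = C + ceil(R_prev / T_hp) * C_hp
ceil(11 / 10) = ceil(1.1) = 2
Interference = 2 * 5 = 10
R_next = 6 + 10 = 16

16


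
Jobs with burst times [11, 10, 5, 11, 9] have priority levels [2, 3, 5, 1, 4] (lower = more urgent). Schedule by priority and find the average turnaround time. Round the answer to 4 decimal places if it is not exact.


Sort by priority (ascending = highest first):
Order: [(1, 11), (2, 11), (3, 10), (4, 9), (5, 5)]
Completion times:
  Priority 1, burst=11, C=11
  Priority 2, burst=11, C=22
  Priority 3, burst=10, C=32
  Priority 4, burst=9, C=41
  Priority 5, burst=5, C=46
Average turnaround = 152/5 = 30.4

30.4


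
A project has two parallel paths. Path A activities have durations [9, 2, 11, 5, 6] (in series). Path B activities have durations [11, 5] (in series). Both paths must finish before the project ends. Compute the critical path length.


Path A total = 9 + 2 + 11 + 5 + 6 = 33
Path B total = 11 + 5 = 16
Critical path = longest path = max(33, 16) = 33

33


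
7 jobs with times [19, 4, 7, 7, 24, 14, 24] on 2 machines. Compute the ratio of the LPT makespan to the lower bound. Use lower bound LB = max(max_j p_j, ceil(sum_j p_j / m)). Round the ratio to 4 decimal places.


LPT order: [24, 24, 19, 14, 7, 7, 4]
Machine loads after assignment: [50, 49]
LPT makespan = 50
Lower bound = max(max_job, ceil(total/2)) = max(24, 50) = 50
Ratio = 50 / 50 = 1.0

1.0


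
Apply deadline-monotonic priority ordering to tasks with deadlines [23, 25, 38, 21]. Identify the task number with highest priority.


Sort tasks by relative deadline (ascending):
  Task 4: deadline = 21
  Task 1: deadline = 23
  Task 2: deadline = 25
  Task 3: deadline = 38
Priority order (highest first): [4, 1, 2, 3]
Highest priority task = 4

4


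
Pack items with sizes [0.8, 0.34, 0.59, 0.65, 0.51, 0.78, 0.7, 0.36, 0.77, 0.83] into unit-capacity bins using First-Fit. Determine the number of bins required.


Place items sequentially using First-Fit:
  Item 0.8 -> new Bin 1
  Item 0.34 -> new Bin 2
  Item 0.59 -> Bin 2 (now 0.93)
  Item 0.65 -> new Bin 3
  Item 0.51 -> new Bin 4
  Item 0.78 -> new Bin 5
  Item 0.7 -> new Bin 6
  Item 0.36 -> Bin 4 (now 0.87)
  Item 0.77 -> new Bin 7
  Item 0.83 -> new Bin 8
Total bins used = 8

8


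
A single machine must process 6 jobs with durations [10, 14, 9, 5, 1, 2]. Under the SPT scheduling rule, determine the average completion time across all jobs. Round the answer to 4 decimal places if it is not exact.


Sort jobs by processing time (SPT order): [1, 2, 5, 9, 10, 14]
Compute completion times sequentially:
  Job 1: processing = 1, completes at 1
  Job 2: processing = 2, completes at 3
  Job 3: processing = 5, completes at 8
  Job 4: processing = 9, completes at 17
  Job 5: processing = 10, completes at 27
  Job 6: processing = 14, completes at 41
Sum of completion times = 97
Average completion time = 97/6 = 16.1667

16.1667


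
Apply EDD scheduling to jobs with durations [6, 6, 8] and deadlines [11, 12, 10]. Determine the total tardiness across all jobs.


Sort by due date (EDD order): [(8, 10), (6, 11), (6, 12)]
Compute completion times and tardiness:
  Job 1: p=8, d=10, C=8, tardiness=max(0,8-10)=0
  Job 2: p=6, d=11, C=14, tardiness=max(0,14-11)=3
  Job 3: p=6, d=12, C=20, tardiness=max(0,20-12)=8
Total tardiness = 11

11


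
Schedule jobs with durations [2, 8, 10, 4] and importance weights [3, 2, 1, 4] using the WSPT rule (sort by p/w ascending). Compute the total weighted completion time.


Compute p/w ratios and sort ascending (WSPT): [(2, 3), (4, 4), (8, 2), (10, 1)]
Compute weighted completion times:
  Job (p=2,w=3): C=2, w*C=3*2=6
  Job (p=4,w=4): C=6, w*C=4*6=24
  Job (p=8,w=2): C=14, w*C=2*14=28
  Job (p=10,w=1): C=24, w*C=1*24=24
Total weighted completion time = 82

82


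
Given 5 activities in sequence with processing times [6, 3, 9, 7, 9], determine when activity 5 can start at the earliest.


Activity 5 starts after activities 1 through 4 complete.
Predecessor durations: [6, 3, 9, 7]
ES = 6 + 3 + 9 + 7 = 25

25


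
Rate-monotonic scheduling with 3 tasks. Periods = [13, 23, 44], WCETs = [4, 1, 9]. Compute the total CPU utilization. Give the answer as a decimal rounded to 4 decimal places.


Compute individual utilizations (exact fractions):
  Task 1: C/T = 4/13 (approx. 0.3077)
  Task 2: C/T = 1/23 (approx. 0.0435)
  Task 3: C/T = 9/44 (approx. 0.2045)
Total utilization U = 4/13 + 1/23 + 9/44 = 7311/13156
Rounded to 4 decimal places: U = 0.5557
RM (Liu & Layland) bound for 3 tasks = 0.779763; compare with U = 7311/13156 (approx. 0.555716)
U <= bound, so schedulable by RM sufficient condition.

0.5557


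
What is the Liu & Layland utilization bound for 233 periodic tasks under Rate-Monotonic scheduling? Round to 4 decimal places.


Compute 2^(1/233) = 1.0029793100
Subtract 1: 1.0029793100 - 1 = 0.0029793100
Multiply by n: 233 * 0.0029793100 = 0.6941792300
Round to 4 dp: 0.6942

0.6942


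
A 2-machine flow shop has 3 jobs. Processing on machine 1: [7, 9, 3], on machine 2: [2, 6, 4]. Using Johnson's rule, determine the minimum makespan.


Apply Johnson's rule:
  Group 1 (a <= b): [(3, 3, 4)]
  Group 2 (a > b): [(2, 9, 6), (1, 7, 2)]
Optimal job order: [3, 2, 1]
Schedule:
  Job 3: M1 done at 3, M2 done at 7
  Job 2: M1 done at 12, M2 done at 18
  Job 1: M1 done at 19, M2 done at 21
Makespan = 21

21


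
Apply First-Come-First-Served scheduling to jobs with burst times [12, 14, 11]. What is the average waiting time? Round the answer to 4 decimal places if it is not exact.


FCFS order (as given): [12, 14, 11]
Waiting times:
  Job 1: wait = 0
  Job 2: wait = 12
  Job 3: wait = 26
Sum of waiting times = 38
Average waiting time = 38/3 = 12.6667

12.6667


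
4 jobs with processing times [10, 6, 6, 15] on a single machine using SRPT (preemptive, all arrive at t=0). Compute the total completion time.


Since all jobs arrive at t=0, SRPT equals SPT ordering.
SPT order: [6, 6, 10, 15]
Completion times:
  Job 1: p=6, C=6
  Job 2: p=6, C=12
  Job 3: p=10, C=22
  Job 4: p=15, C=37
Total completion time = 6 + 12 + 22 + 37 = 77

77


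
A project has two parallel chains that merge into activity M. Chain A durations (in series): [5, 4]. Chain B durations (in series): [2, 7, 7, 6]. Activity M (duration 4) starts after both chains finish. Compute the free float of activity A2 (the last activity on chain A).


ES(A2) = sum of predecessors on chain A = 5
EF(A2) = ES + duration = 5 + 4 = 9
Successor of A2 is M. ES(M) = max(sum(A), sum(B)) = max(9, 22) = 22
Free float = ES(successor) - EF(current) = 22 - 9 = 13

13


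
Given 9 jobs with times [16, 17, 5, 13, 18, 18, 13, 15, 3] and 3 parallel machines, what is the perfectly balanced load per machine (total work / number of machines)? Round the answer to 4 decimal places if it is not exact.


Total processing time = 16 + 17 + 5 + 13 + 18 + 18 + 13 + 15 + 3 = 118
Number of machines = 3
Ideal balanced load = 118 / 3 = 39.3333

39.3333


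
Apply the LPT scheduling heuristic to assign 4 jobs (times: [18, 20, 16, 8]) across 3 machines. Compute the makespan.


Sort jobs in decreasing order (LPT): [20, 18, 16, 8]
Assign each job to the least loaded machine:
  Machine 1: jobs [20], load = 20
  Machine 2: jobs [18], load = 18
  Machine 3: jobs [16, 8], load = 24
Makespan = max load = 24

24


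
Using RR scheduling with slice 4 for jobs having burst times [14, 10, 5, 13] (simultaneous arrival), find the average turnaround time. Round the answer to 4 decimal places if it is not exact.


Time quantum = 4
Execution trace:
  J1 runs 4 units, time = 4
  J2 runs 4 units, time = 8
  J3 runs 4 units, time = 12
  J4 runs 4 units, time = 16
  J1 runs 4 units, time = 20
  J2 runs 4 units, time = 24
  J3 runs 1 units, time = 25
  J4 runs 4 units, time = 29
  J1 runs 4 units, time = 33
  J2 runs 2 units, time = 35
  J4 runs 4 units, time = 39
  J1 runs 2 units, time = 41
  J4 runs 1 units, time = 42
Finish times: [41, 35, 25, 42]
Average turnaround = 143/4 = 35.75

35.75


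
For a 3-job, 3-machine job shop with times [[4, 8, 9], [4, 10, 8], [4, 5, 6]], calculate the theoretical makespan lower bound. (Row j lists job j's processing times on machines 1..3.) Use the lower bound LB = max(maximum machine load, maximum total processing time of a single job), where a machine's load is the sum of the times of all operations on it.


Machine loads:
  Machine 1: 4 + 4 + 4 = 12
  Machine 2: 8 + 10 + 5 = 23
  Machine 3: 9 + 8 + 6 = 23
Max machine load = 23
Job totals:
  Job 1: 21
  Job 2: 22
  Job 3: 15
Max job total = 22
Lower bound = max(23, 22) = 23

23


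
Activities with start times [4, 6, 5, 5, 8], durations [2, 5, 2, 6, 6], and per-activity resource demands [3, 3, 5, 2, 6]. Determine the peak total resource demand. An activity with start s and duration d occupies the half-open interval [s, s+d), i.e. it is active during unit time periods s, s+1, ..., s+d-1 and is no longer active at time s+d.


Each activity i is active on [start_i, start_i + duration_i).
Compute total resource usage per time slot:
  t=0: active resources = [], total = 0
  t=1: active resources = [], total = 0
  t=2: active resources = [], total = 0
  t=3: active resources = [], total = 0
  t=4: active resources = [3], total = 3
  t=5: active resources = [3, 5, 2], total = 10
  t=6: active resources = [3, 5, 2], total = 10
  t=7: active resources = [3, 2], total = 5
  t=8: active resources = [3, 2, 6], total = 11
  t=9: active resources = [3, 2, 6], total = 11
  t=10: active resources = [3, 2, 6], total = 11
  t=11: active resources = [6], total = 6
  t=12: active resources = [6], total = 6
  t=13: active resources = [6], total = 6
Peak resource demand = 11

11


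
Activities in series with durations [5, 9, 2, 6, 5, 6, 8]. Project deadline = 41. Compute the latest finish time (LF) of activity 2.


LF(activity 2) = deadline - sum of successor durations
Successors: activities 3 through 7 with durations [2, 6, 5, 6, 8]
Sum of successor durations = 27
LF = 41 - 27 = 14

14


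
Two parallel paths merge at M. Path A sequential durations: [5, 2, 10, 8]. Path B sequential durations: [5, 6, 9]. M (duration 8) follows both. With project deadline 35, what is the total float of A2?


Forward pass: ES(A2) = sum of predecessors on chain A = 5
EF = ES + duration = 5 + 2 = 7
Backward pass: LF(M) = deadline = 35; LS(M) = 35 - 8 = 27
LF(A2) = LS(M) - sum(successors on chain A) = 27 - 18 = 9
LS = LF - duration = 9 - 2 = 7
Total float = LS - ES = 7 - 5 = 2

2


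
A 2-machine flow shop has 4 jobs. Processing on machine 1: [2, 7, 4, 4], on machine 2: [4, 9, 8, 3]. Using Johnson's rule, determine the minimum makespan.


Apply Johnson's rule:
  Group 1 (a <= b): [(1, 2, 4), (3, 4, 8), (2, 7, 9)]
  Group 2 (a > b): [(4, 4, 3)]
Optimal job order: [1, 3, 2, 4]
Schedule:
  Job 1: M1 done at 2, M2 done at 6
  Job 3: M1 done at 6, M2 done at 14
  Job 2: M1 done at 13, M2 done at 23
  Job 4: M1 done at 17, M2 done at 26
Makespan = 26

26


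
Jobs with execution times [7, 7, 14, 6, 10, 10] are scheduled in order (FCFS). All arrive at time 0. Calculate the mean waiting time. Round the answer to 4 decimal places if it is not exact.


FCFS order (as given): [7, 7, 14, 6, 10, 10]
Waiting times:
  Job 1: wait = 0
  Job 2: wait = 7
  Job 3: wait = 14
  Job 4: wait = 28
  Job 5: wait = 34
  Job 6: wait = 44
Sum of waiting times = 127
Average waiting time = 127/6 = 21.1667

21.1667


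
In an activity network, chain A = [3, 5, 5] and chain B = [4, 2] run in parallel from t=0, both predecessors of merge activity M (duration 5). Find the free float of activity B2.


ES(B2) = sum of predecessors on chain B = 4
EF(B2) = ES + duration = 4 + 2 = 6
Successor of B2 is M. ES(M) = max(sum(A), sum(B)) = max(13, 6) = 13
Free float = ES(successor) - EF(current) = 13 - 6 = 7

7


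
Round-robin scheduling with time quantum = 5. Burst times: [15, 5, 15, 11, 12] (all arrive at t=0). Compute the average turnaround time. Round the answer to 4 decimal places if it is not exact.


Time quantum = 5
Execution trace:
  J1 runs 5 units, time = 5
  J2 runs 5 units, time = 10
  J3 runs 5 units, time = 15
  J4 runs 5 units, time = 20
  J5 runs 5 units, time = 25
  J1 runs 5 units, time = 30
  J3 runs 5 units, time = 35
  J4 runs 5 units, time = 40
  J5 runs 5 units, time = 45
  J1 runs 5 units, time = 50
  J3 runs 5 units, time = 55
  J4 runs 1 units, time = 56
  J5 runs 2 units, time = 58
Finish times: [50, 10, 55, 56, 58]
Average turnaround = 229/5 = 45.8

45.8


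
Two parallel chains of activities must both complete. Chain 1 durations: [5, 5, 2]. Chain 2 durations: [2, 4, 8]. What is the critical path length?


Path A total = 5 + 5 + 2 = 12
Path B total = 2 + 4 + 8 = 14
Critical path = longest path = max(12, 14) = 14

14


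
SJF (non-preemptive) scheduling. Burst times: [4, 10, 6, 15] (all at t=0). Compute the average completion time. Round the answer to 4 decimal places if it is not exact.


SJF order (ascending): [4, 6, 10, 15]
Completion times:
  Job 1: burst=4, C=4
  Job 2: burst=6, C=10
  Job 3: burst=10, C=20
  Job 4: burst=15, C=35
Average completion = 69/4 = 17.25

17.25


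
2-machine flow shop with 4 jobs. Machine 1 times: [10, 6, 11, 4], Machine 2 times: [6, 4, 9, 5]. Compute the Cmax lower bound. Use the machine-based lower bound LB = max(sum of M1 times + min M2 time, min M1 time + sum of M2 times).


LB1 = sum(M1 times) + min(M2 times) = 31 + 4 = 35
LB2 = min(M1 times) + sum(M2 times) = 4 + 24 = 28
Lower bound = max(LB1, LB2) = max(35, 28) = 35

35


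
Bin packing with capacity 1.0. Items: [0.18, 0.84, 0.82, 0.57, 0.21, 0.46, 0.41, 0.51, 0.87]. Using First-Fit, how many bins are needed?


Place items sequentially using First-Fit:
  Item 0.18 -> new Bin 1
  Item 0.84 -> new Bin 2
  Item 0.82 -> Bin 1 (now 1.0)
  Item 0.57 -> new Bin 3
  Item 0.21 -> Bin 3 (now 0.78)
  Item 0.46 -> new Bin 4
  Item 0.41 -> Bin 4 (now 0.87)
  Item 0.51 -> new Bin 5
  Item 0.87 -> new Bin 6
Total bins used = 6

6


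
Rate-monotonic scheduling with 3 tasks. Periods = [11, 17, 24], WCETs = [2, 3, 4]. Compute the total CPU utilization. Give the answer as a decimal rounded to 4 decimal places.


Compute individual utilizations (exact fractions):
  Task 1: C/T = 2/11 (approx. 0.1818)
  Task 2: C/T = 3/17 (approx. 0.1765)
  Task 3: C/T = 4/24 = 1/6 (approx. 0.1667)
Total utilization U = 2/11 + 3/17 + 1/6 = 589/1122
Rounded to 4 decimal places: U = 0.5250
RM (Liu & Layland) bound for 3 tasks = 0.779763; compare with U = 589/1122 (approx. 0.524955)
U <= bound, so schedulable by RM sufficient condition.

0.5250


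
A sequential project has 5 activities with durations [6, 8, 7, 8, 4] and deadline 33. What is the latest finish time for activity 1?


LF(activity 1) = deadline - sum of successor durations
Successors: activities 2 through 5 with durations [8, 7, 8, 4]
Sum of successor durations = 27
LF = 33 - 27 = 6

6


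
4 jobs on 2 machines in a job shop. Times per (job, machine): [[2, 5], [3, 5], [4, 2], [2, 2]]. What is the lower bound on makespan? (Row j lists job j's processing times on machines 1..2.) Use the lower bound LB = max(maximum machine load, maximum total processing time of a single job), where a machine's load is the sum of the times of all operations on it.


Machine loads:
  Machine 1: 2 + 3 + 4 + 2 = 11
  Machine 2: 5 + 5 + 2 + 2 = 14
Max machine load = 14
Job totals:
  Job 1: 7
  Job 2: 8
  Job 3: 6
  Job 4: 4
Max job total = 8
Lower bound = max(14, 8) = 14

14


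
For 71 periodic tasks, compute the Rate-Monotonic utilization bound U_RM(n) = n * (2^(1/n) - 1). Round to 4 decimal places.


Compute 2^(1/71) = 1.0098104463
Subtract 1: 1.0098104463 - 1 = 0.0098104463
Multiply by n: 71 * 0.0098104463 = 0.6965416873
Round to 4 dp: 0.6965

0.6965


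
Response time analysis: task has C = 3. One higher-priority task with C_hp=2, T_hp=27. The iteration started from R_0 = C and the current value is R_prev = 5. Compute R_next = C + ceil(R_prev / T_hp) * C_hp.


R_next = C + ceil(R_prev / T_hp) * C_hp
ceil(5 / 27) = ceil(0.1852) = 1
Interference = 1 * 2 = 2
R_next = 3 + 2 = 5
R_next = R_prev, so the iteration has converged (response time = 5).

5


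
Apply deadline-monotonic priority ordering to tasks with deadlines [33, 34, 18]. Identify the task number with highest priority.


Sort tasks by relative deadline (ascending):
  Task 3: deadline = 18
  Task 1: deadline = 33
  Task 2: deadline = 34
Priority order (highest first): [3, 1, 2]
Highest priority task = 3

3


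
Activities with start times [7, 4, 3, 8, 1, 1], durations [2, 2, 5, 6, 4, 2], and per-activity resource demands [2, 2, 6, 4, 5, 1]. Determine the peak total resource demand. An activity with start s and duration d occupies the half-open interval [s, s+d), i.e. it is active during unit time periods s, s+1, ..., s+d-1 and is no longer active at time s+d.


Each activity i is active on [start_i, start_i + duration_i).
Compute total resource usage per time slot:
  t=0: active resources = [], total = 0
  t=1: active resources = [5, 1], total = 6
  t=2: active resources = [5, 1], total = 6
  t=3: active resources = [6, 5], total = 11
  t=4: active resources = [2, 6, 5], total = 13
  t=5: active resources = [2, 6], total = 8
  t=6: active resources = [6], total = 6
  t=7: active resources = [2, 6], total = 8
  t=8: active resources = [2, 4], total = 6
  t=9: active resources = [4], total = 4
  t=10: active resources = [4], total = 4
  t=11: active resources = [4], total = 4
  t=12: active resources = [4], total = 4
  t=13: active resources = [4], total = 4
Peak resource demand = 13

13


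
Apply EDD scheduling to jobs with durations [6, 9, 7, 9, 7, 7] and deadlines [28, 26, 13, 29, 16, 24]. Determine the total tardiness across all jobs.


Sort by due date (EDD order): [(7, 13), (7, 16), (7, 24), (9, 26), (6, 28), (9, 29)]
Compute completion times and tardiness:
  Job 1: p=7, d=13, C=7, tardiness=max(0,7-13)=0
  Job 2: p=7, d=16, C=14, tardiness=max(0,14-16)=0
  Job 3: p=7, d=24, C=21, tardiness=max(0,21-24)=0
  Job 4: p=9, d=26, C=30, tardiness=max(0,30-26)=4
  Job 5: p=6, d=28, C=36, tardiness=max(0,36-28)=8
  Job 6: p=9, d=29, C=45, tardiness=max(0,45-29)=16
Total tardiness = 28

28


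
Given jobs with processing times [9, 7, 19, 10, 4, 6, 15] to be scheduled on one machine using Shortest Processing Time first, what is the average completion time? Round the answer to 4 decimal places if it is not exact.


Sort jobs by processing time (SPT order): [4, 6, 7, 9, 10, 15, 19]
Compute completion times sequentially:
  Job 1: processing = 4, completes at 4
  Job 2: processing = 6, completes at 10
  Job 3: processing = 7, completes at 17
  Job 4: processing = 9, completes at 26
  Job 5: processing = 10, completes at 36
  Job 6: processing = 15, completes at 51
  Job 7: processing = 19, completes at 70
Sum of completion times = 214
Average completion time = 214/7 = 30.5714

30.5714


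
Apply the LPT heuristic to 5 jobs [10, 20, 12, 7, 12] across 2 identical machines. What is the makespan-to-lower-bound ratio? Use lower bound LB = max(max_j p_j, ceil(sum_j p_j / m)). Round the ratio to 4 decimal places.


LPT order: [20, 12, 12, 10, 7]
Machine loads after assignment: [30, 31]
LPT makespan = 31
Lower bound = max(max_job, ceil(total/2)) = max(20, 31) = 31
Ratio = 31 / 31 = 1.0

1.0


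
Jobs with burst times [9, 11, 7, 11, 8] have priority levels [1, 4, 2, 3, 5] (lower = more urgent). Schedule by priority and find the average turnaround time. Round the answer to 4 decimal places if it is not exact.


Sort by priority (ascending = highest first):
Order: [(1, 9), (2, 7), (3, 11), (4, 11), (5, 8)]
Completion times:
  Priority 1, burst=9, C=9
  Priority 2, burst=7, C=16
  Priority 3, burst=11, C=27
  Priority 4, burst=11, C=38
  Priority 5, burst=8, C=46
Average turnaround = 136/5 = 27.2

27.2


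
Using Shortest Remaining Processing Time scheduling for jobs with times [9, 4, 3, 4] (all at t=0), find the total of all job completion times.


Since all jobs arrive at t=0, SRPT equals SPT ordering.
SPT order: [3, 4, 4, 9]
Completion times:
  Job 1: p=3, C=3
  Job 2: p=4, C=7
  Job 3: p=4, C=11
  Job 4: p=9, C=20
Total completion time = 3 + 7 + 11 + 20 = 41

41


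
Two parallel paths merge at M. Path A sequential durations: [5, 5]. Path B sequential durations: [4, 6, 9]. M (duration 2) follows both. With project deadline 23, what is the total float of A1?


Forward pass: ES(A1) = sum of predecessors on chain A = 0
EF = ES + duration = 0 + 5 = 5
Backward pass: LF(M) = deadline = 23; LS(M) = 23 - 2 = 21
LF(A1) = LS(M) - sum(successors on chain A) = 21 - 5 = 16
LS = LF - duration = 16 - 5 = 11
Total float = LS - ES = 11 - 0 = 11

11


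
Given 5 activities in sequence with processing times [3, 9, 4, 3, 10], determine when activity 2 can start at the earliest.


Activity 2 starts after activities 1 through 1 complete.
Predecessor durations: [3]
ES = 3 = 3

3


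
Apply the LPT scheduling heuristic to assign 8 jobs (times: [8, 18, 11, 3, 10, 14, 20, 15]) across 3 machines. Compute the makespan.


Sort jobs in decreasing order (LPT): [20, 18, 15, 14, 11, 10, 8, 3]
Assign each job to the least loaded machine:
  Machine 1: jobs [20, 10], load = 30
  Machine 2: jobs [18, 11, 8], load = 37
  Machine 3: jobs [15, 14, 3], load = 32
Makespan = max load = 37

37


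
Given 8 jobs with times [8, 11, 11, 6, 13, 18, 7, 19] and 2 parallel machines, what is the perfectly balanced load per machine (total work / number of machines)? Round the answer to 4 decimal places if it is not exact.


Total processing time = 8 + 11 + 11 + 6 + 13 + 18 + 7 + 19 = 93
Number of machines = 2
Ideal balanced load = 93 / 2 = 46.5

46.5


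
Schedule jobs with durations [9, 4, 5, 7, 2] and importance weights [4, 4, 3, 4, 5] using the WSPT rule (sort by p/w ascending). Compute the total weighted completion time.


Compute p/w ratios and sort ascending (WSPT): [(2, 5), (4, 4), (5, 3), (7, 4), (9, 4)]
Compute weighted completion times:
  Job (p=2,w=5): C=2, w*C=5*2=10
  Job (p=4,w=4): C=6, w*C=4*6=24
  Job (p=5,w=3): C=11, w*C=3*11=33
  Job (p=7,w=4): C=18, w*C=4*18=72
  Job (p=9,w=4): C=27, w*C=4*27=108
Total weighted completion time = 247

247


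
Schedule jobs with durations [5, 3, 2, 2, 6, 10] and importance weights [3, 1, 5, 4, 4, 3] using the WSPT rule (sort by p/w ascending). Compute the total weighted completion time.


Compute p/w ratios and sort ascending (WSPT): [(2, 5), (2, 4), (6, 4), (5, 3), (3, 1), (10, 3)]
Compute weighted completion times:
  Job (p=2,w=5): C=2, w*C=5*2=10
  Job (p=2,w=4): C=4, w*C=4*4=16
  Job (p=6,w=4): C=10, w*C=4*10=40
  Job (p=5,w=3): C=15, w*C=3*15=45
  Job (p=3,w=1): C=18, w*C=1*18=18
  Job (p=10,w=3): C=28, w*C=3*28=84
Total weighted completion time = 213

213


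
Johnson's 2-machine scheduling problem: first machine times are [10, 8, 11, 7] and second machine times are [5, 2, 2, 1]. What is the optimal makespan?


Apply Johnson's rule:
  Group 1 (a <= b): []
  Group 2 (a > b): [(1, 10, 5), (2, 8, 2), (3, 11, 2), (4, 7, 1)]
Optimal job order: [1, 2, 3, 4]
Schedule:
  Job 1: M1 done at 10, M2 done at 15
  Job 2: M1 done at 18, M2 done at 20
  Job 3: M1 done at 29, M2 done at 31
  Job 4: M1 done at 36, M2 done at 37
Makespan = 37

37


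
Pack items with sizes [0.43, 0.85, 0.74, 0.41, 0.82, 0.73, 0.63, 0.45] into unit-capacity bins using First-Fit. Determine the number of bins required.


Place items sequentially using First-Fit:
  Item 0.43 -> new Bin 1
  Item 0.85 -> new Bin 2
  Item 0.74 -> new Bin 3
  Item 0.41 -> Bin 1 (now 0.84)
  Item 0.82 -> new Bin 4
  Item 0.73 -> new Bin 5
  Item 0.63 -> new Bin 6
  Item 0.45 -> new Bin 7
Total bins used = 7

7


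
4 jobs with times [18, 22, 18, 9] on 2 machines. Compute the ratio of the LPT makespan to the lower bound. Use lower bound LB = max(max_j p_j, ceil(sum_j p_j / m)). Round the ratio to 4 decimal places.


LPT order: [22, 18, 18, 9]
Machine loads after assignment: [31, 36]
LPT makespan = 36
Lower bound = max(max_job, ceil(total/2)) = max(22, 34) = 34
Ratio = 36 / 34 = 1.0588

1.0588


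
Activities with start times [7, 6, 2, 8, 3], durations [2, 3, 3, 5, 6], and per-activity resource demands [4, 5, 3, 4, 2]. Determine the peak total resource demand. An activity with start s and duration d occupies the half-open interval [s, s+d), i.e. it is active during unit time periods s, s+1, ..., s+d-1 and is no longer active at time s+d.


Each activity i is active on [start_i, start_i + duration_i).
Compute total resource usage per time slot:
  t=0: active resources = [], total = 0
  t=1: active resources = [], total = 0
  t=2: active resources = [3], total = 3
  t=3: active resources = [3, 2], total = 5
  t=4: active resources = [3, 2], total = 5
  t=5: active resources = [2], total = 2
  t=6: active resources = [5, 2], total = 7
  t=7: active resources = [4, 5, 2], total = 11
  t=8: active resources = [4, 5, 4, 2], total = 15
  t=9: active resources = [4], total = 4
  t=10: active resources = [4], total = 4
  t=11: active resources = [4], total = 4
  t=12: active resources = [4], total = 4
Peak resource demand = 15

15


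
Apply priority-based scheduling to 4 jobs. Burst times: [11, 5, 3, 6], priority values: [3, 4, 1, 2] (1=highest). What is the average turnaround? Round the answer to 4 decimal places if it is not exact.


Sort by priority (ascending = highest first):
Order: [(1, 3), (2, 6), (3, 11), (4, 5)]
Completion times:
  Priority 1, burst=3, C=3
  Priority 2, burst=6, C=9
  Priority 3, burst=11, C=20
  Priority 4, burst=5, C=25
Average turnaround = 57/4 = 14.25

14.25


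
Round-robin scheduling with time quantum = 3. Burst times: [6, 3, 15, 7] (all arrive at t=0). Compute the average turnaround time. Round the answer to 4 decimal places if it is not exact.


Time quantum = 3
Execution trace:
  J1 runs 3 units, time = 3
  J2 runs 3 units, time = 6
  J3 runs 3 units, time = 9
  J4 runs 3 units, time = 12
  J1 runs 3 units, time = 15
  J3 runs 3 units, time = 18
  J4 runs 3 units, time = 21
  J3 runs 3 units, time = 24
  J4 runs 1 units, time = 25
  J3 runs 3 units, time = 28
  J3 runs 3 units, time = 31
Finish times: [15, 6, 31, 25]
Average turnaround = 77/4 = 19.25

19.25


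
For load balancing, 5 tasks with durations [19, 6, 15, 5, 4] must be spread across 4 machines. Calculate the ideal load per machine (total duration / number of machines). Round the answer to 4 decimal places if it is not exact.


Total processing time = 19 + 6 + 15 + 5 + 4 = 49
Number of machines = 4
Ideal balanced load = 49 / 4 = 12.25

12.25


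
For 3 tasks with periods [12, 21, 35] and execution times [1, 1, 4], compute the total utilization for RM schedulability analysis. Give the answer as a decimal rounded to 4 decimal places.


Compute individual utilizations (exact fractions):
  Task 1: C/T = 1/12 (approx. 0.0833)
  Task 2: C/T = 1/21 (approx. 0.0476)
  Task 3: C/T = 4/35 (approx. 0.1143)
Total utilization U = 1/12 + 1/21 + 4/35 = 103/420
Rounded to 4 decimal places: U = 0.2452
RM (Liu & Layland) bound for 3 tasks = 0.779763; compare with U = 103/420 (approx. 0.245238)
U <= bound, so schedulable by RM sufficient condition.

0.2452


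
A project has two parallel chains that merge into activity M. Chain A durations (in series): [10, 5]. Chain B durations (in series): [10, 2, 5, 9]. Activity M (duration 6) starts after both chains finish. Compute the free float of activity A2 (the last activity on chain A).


ES(A2) = sum of predecessors on chain A = 10
EF(A2) = ES + duration = 10 + 5 = 15
Successor of A2 is M. ES(M) = max(sum(A), sum(B)) = max(15, 26) = 26
Free float = ES(successor) - EF(current) = 26 - 15 = 11

11


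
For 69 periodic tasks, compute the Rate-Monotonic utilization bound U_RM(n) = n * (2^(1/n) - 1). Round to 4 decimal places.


Compute 2^(1/69) = 1.0100962378
Subtract 1: 1.0100962378 - 1 = 0.0100962378
Multiply by n: 69 * 0.0100962378 = 0.6966404082
Round to 4 dp: 0.6966

0.6966


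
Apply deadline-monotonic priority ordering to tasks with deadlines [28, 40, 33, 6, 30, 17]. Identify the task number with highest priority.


Sort tasks by relative deadline (ascending):
  Task 4: deadline = 6
  Task 6: deadline = 17
  Task 1: deadline = 28
  Task 5: deadline = 30
  Task 3: deadline = 33
  Task 2: deadline = 40
Priority order (highest first): [4, 6, 1, 5, 3, 2]
Highest priority task = 4

4


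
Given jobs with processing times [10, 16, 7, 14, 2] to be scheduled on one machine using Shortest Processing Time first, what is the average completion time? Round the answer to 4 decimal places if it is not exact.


Sort jobs by processing time (SPT order): [2, 7, 10, 14, 16]
Compute completion times sequentially:
  Job 1: processing = 2, completes at 2
  Job 2: processing = 7, completes at 9
  Job 3: processing = 10, completes at 19
  Job 4: processing = 14, completes at 33
  Job 5: processing = 16, completes at 49
Sum of completion times = 112
Average completion time = 112/5 = 22.4

22.4


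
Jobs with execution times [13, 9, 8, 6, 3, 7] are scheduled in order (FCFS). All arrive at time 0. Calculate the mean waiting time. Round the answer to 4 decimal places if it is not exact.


FCFS order (as given): [13, 9, 8, 6, 3, 7]
Waiting times:
  Job 1: wait = 0
  Job 2: wait = 13
  Job 3: wait = 22
  Job 4: wait = 30
  Job 5: wait = 36
  Job 6: wait = 39
Sum of waiting times = 140
Average waiting time = 140/6 = 23.3333

23.3333


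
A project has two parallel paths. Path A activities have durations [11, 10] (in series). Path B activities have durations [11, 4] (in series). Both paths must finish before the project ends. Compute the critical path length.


Path A total = 11 + 10 = 21
Path B total = 11 + 4 = 15
Critical path = longest path = max(21, 15) = 21

21


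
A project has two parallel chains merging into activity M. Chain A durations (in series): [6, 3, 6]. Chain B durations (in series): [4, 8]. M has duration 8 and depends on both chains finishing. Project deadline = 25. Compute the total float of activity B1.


Forward pass: ES(B1) = sum of predecessors on chain B = 0
EF = ES + duration = 0 + 4 = 4
Backward pass: LF(M) = deadline = 25; LS(M) = 25 - 8 = 17
LF(B1) = LS(M) - sum(successors on chain B) = 17 - 8 = 9
LS = LF - duration = 9 - 4 = 5
Total float = LS - ES = 5 - 0 = 5

5


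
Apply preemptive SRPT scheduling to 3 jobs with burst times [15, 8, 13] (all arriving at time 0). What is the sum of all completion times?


Since all jobs arrive at t=0, SRPT equals SPT ordering.
SPT order: [8, 13, 15]
Completion times:
  Job 1: p=8, C=8
  Job 2: p=13, C=21
  Job 3: p=15, C=36
Total completion time = 8 + 21 + 36 = 65

65


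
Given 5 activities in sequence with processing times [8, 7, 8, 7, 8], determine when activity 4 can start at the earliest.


Activity 4 starts after activities 1 through 3 complete.
Predecessor durations: [8, 7, 8]
ES = 8 + 7 + 8 = 23

23


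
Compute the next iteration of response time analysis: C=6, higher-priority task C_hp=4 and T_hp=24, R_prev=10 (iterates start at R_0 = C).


R_next = C + ceil(R_prev / T_hp) * C_hp
ceil(10 / 24) = ceil(0.4167) = 1
Interference = 1 * 4 = 4
R_next = 6 + 4 = 10
R_next = R_prev, so the iteration has converged (response time = 10).

10


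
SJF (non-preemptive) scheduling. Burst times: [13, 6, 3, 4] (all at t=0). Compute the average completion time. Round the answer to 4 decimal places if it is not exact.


SJF order (ascending): [3, 4, 6, 13]
Completion times:
  Job 1: burst=3, C=3
  Job 2: burst=4, C=7
  Job 3: burst=6, C=13
  Job 4: burst=13, C=26
Average completion = 49/4 = 12.25

12.25


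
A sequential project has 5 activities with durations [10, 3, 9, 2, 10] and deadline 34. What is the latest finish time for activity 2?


LF(activity 2) = deadline - sum of successor durations
Successors: activities 3 through 5 with durations [9, 2, 10]
Sum of successor durations = 21
LF = 34 - 21 = 13

13


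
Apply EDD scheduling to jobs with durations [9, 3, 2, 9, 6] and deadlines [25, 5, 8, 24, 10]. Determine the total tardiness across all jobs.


Sort by due date (EDD order): [(3, 5), (2, 8), (6, 10), (9, 24), (9, 25)]
Compute completion times and tardiness:
  Job 1: p=3, d=5, C=3, tardiness=max(0,3-5)=0
  Job 2: p=2, d=8, C=5, tardiness=max(0,5-8)=0
  Job 3: p=6, d=10, C=11, tardiness=max(0,11-10)=1
  Job 4: p=9, d=24, C=20, tardiness=max(0,20-24)=0
  Job 5: p=9, d=25, C=29, tardiness=max(0,29-25)=4
Total tardiness = 5

5


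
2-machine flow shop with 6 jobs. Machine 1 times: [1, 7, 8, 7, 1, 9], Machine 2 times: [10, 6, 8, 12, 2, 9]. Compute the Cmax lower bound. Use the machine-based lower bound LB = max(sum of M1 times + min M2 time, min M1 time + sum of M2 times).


LB1 = sum(M1 times) + min(M2 times) = 33 + 2 = 35
LB2 = min(M1 times) + sum(M2 times) = 1 + 47 = 48
Lower bound = max(LB1, LB2) = max(35, 48) = 48

48


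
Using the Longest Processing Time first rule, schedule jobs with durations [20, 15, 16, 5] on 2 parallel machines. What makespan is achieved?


Sort jobs in decreasing order (LPT): [20, 16, 15, 5]
Assign each job to the least loaded machine:
  Machine 1: jobs [20, 5], load = 25
  Machine 2: jobs [16, 15], load = 31
Makespan = max load = 31

31


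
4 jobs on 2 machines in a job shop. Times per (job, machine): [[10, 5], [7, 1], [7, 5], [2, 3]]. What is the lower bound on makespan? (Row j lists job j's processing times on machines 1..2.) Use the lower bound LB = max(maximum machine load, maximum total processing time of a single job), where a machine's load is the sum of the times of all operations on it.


Machine loads:
  Machine 1: 10 + 7 + 7 + 2 = 26
  Machine 2: 5 + 1 + 5 + 3 = 14
Max machine load = 26
Job totals:
  Job 1: 15
  Job 2: 8
  Job 3: 12
  Job 4: 5
Max job total = 15
Lower bound = max(26, 15) = 26

26


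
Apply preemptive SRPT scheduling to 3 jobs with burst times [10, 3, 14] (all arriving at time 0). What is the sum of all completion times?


Since all jobs arrive at t=0, SRPT equals SPT ordering.
SPT order: [3, 10, 14]
Completion times:
  Job 1: p=3, C=3
  Job 2: p=10, C=13
  Job 3: p=14, C=27
Total completion time = 3 + 13 + 27 = 43

43


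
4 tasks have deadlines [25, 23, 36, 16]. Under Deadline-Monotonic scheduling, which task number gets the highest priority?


Sort tasks by relative deadline (ascending):
  Task 4: deadline = 16
  Task 2: deadline = 23
  Task 1: deadline = 25
  Task 3: deadline = 36
Priority order (highest first): [4, 2, 1, 3]
Highest priority task = 4

4


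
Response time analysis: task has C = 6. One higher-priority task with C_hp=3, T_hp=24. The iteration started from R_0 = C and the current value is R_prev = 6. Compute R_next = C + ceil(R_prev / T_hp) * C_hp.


R_next = C + ceil(R_prev / T_hp) * C_hp
ceil(6 / 24) = ceil(0.25) = 1
Interference = 1 * 3 = 3
R_next = 6 + 3 = 9

9


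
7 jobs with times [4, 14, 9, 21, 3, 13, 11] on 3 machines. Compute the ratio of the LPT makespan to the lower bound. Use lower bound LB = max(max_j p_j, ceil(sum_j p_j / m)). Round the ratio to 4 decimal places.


LPT order: [21, 14, 13, 11, 9, 4, 3]
Machine loads after assignment: [25, 26, 24]
LPT makespan = 26
Lower bound = max(max_job, ceil(total/3)) = max(21, 25) = 25
Ratio = 26 / 25 = 1.04

1.04


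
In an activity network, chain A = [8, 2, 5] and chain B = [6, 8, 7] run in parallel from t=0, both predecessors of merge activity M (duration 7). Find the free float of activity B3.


ES(B3) = sum of predecessors on chain B = 14
EF(B3) = ES + duration = 14 + 7 = 21
Successor of B3 is M. ES(M) = max(sum(A), sum(B)) = max(15, 21) = 21
Free float = ES(successor) - EF(current) = 21 - 21 = 0

0


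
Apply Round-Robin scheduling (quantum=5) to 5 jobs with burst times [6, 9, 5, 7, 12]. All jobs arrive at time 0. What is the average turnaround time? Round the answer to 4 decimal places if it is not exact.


Time quantum = 5
Execution trace:
  J1 runs 5 units, time = 5
  J2 runs 5 units, time = 10
  J3 runs 5 units, time = 15
  J4 runs 5 units, time = 20
  J5 runs 5 units, time = 25
  J1 runs 1 units, time = 26
  J2 runs 4 units, time = 30
  J4 runs 2 units, time = 32
  J5 runs 5 units, time = 37
  J5 runs 2 units, time = 39
Finish times: [26, 30, 15, 32, 39]
Average turnaround = 142/5 = 28.4

28.4


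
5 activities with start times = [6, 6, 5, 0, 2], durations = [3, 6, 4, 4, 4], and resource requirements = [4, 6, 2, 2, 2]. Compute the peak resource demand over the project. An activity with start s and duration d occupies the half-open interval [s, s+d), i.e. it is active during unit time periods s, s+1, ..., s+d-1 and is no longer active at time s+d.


Each activity i is active on [start_i, start_i + duration_i).
Compute total resource usage per time slot:
  t=0: active resources = [2], total = 2
  t=1: active resources = [2], total = 2
  t=2: active resources = [2, 2], total = 4
  t=3: active resources = [2, 2], total = 4
  t=4: active resources = [2], total = 2
  t=5: active resources = [2, 2], total = 4
  t=6: active resources = [4, 6, 2], total = 12
  t=7: active resources = [4, 6, 2], total = 12
  t=8: active resources = [4, 6, 2], total = 12
  t=9: active resources = [6], total = 6
  t=10: active resources = [6], total = 6
  t=11: active resources = [6], total = 6
Peak resource demand = 12

12


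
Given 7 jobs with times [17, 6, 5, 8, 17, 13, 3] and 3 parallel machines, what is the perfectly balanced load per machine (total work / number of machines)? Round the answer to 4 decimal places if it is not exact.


Total processing time = 17 + 6 + 5 + 8 + 17 + 13 + 3 = 69
Number of machines = 3
Ideal balanced load = 69 / 3 = 23.0

23.0


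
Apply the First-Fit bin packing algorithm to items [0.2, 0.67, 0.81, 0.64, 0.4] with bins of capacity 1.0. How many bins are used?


Place items sequentially using First-Fit:
  Item 0.2 -> new Bin 1
  Item 0.67 -> Bin 1 (now 0.87)
  Item 0.81 -> new Bin 2
  Item 0.64 -> new Bin 3
  Item 0.4 -> new Bin 4
Total bins used = 4

4


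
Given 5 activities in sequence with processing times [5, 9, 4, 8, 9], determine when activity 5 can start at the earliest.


Activity 5 starts after activities 1 through 4 complete.
Predecessor durations: [5, 9, 4, 8]
ES = 5 + 9 + 4 + 8 = 26

26


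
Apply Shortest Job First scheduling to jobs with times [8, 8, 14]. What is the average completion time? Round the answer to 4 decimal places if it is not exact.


SJF order (ascending): [8, 8, 14]
Completion times:
  Job 1: burst=8, C=8
  Job 2: burst=8, C=16
  Job 3: burst=14, C=30
Average completion = 54/3 = 18.0

18.0


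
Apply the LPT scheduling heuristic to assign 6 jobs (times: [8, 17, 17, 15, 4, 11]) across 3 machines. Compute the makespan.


Sort jobs in decreasing order (LPT): [17, 17, 15, 11, 8, 4]
Assign each job to the least loaded machine:
  Machine 1: jobs [17, 8], load = 25
  Machine 2: jobs [17, 4], load = 21
  Machine 3: jobs [15, 11], load = 26
Makespan = max load = 26

26


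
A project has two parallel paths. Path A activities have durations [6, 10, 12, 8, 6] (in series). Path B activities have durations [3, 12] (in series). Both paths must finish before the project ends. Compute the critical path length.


Path A total = 6 + 10 + 12 + 8 + 6 = 42
Path B total = 3 + 12 = 15
Critical path = longest path = max(42, 15) = 42

42


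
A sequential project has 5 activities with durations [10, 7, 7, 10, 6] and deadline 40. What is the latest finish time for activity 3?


LF(activity 3) = deadline - sum of successor durations
Successors: activities 4 through 5 with durations [10, 6]
Sum of successor durations = 16
LF = 40 - 16 = 24

24
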